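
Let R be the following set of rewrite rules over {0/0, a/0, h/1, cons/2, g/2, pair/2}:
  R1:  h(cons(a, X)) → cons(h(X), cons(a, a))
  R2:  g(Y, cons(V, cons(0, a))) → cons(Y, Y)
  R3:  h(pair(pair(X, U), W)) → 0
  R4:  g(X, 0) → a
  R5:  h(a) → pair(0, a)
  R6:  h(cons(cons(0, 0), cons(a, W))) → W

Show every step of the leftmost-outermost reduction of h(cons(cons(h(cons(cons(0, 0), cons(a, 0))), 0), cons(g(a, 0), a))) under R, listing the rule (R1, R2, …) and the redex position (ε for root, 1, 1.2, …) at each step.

1. h(cons(cons(h(cons(cons(0, 0), cons(a, 0))), 0), cons(g(a, 0), a)))  →  h(cons(cons(0, 0), cons(g(a, 0), a)))   [R6 at 1.1.1]
2. h(cons(cons(0, 0), cons(g(a, 0), a)))  →  h(cons(cons(0, 0), cons(a, a)))   [R4 at 1.2.1]
3. h(cons(cons(0, 0), cons(a, a)))  →  a   [R6 at ε]

a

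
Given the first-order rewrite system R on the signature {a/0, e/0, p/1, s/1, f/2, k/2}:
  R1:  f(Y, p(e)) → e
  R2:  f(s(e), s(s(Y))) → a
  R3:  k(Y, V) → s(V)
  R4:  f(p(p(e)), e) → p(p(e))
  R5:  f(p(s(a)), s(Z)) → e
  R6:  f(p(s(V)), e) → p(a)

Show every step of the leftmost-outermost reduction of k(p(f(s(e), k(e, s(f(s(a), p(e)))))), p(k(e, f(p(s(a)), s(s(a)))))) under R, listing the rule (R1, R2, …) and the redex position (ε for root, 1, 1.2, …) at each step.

s(p(s(e)))

1. k(p(f(s(e), k(e, s(f(s(a), p(e)))))), p(k(e, f(p(s(a)), s(s(a))))))  →  s(p(k(e, f(p(s(a)), s(s(a))))))   [R3 at ε]
2. s(p(k(e, f(p(s(a)), s(s(a))))))  →  s(p(s(f(p(s(a)), s(s(a))))))   [R3 at 1.1]
3. s(p(s(f(p(s(a)), s(s(a))))))  →  s(p(s(e)))   [R5 at 1.1.1]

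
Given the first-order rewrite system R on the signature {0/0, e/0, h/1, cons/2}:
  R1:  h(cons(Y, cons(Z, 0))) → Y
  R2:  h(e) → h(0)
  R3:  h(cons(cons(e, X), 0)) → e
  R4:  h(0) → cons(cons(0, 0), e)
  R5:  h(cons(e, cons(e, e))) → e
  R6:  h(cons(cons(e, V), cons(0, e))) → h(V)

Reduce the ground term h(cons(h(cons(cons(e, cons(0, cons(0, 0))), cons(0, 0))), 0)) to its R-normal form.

1. h(cons(h(cons(cons(e, cons(0, cons(0, 0))), cons(0, 0))), 0))  →  h(cons(cons(e, cons(0, cons(0, 0))), 0))   [R1 at 1.1]
2. h(cons(cons(e, cons(0, cons(0, 0))), 0))  →  e   [R3 at ε]

e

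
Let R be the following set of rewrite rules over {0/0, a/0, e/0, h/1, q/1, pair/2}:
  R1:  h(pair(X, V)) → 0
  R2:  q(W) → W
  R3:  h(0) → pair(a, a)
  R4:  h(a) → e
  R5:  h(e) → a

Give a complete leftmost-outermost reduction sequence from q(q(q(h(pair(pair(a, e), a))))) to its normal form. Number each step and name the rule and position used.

0

1. q(q(q(h(pair(pair(a, e), a)))))  →  q(q(h(pair(pair(a, e), a))))   [R2 at ε]
2. q(q(h(pair(pair(a, e), a))))  →  q(h(pair(pair(a, e), a)))   [R2 at ε]
3. q(h(pair(pair(a, e), a)))  →  h(pair(pair(a, e), a))   [R2 at ε]
4. h(pair(pair(a, e), a))  →  0   [R1 at ε]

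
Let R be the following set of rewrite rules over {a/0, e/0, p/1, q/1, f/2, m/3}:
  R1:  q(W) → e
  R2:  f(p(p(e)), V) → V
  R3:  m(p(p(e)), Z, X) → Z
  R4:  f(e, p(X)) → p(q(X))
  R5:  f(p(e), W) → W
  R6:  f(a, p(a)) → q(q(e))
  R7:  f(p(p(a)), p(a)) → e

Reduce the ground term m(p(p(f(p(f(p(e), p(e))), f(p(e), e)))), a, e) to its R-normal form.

a

1. m(p(p(f(p(f(p(e), p(e))), f(p(e), e)))), a, e)  →  m(p(p(f(p(p(e)), f(p(e), e)))), a, e)   [R5 at 1.1.1.1.1]
2. m(p(p(f(p(p(e)), f(p(e), e)))), a, e)  →  m(p(p(f(p(e), e))), a, e)   [R2 at 1.1.1]
3. m(p(p(f(p(e), e))), a, e)  →  m(p(p(e)), a, e)   [R5 at 1.1.1]
4. m(p(p(e)), a, e)  →  a   [R3 at ε]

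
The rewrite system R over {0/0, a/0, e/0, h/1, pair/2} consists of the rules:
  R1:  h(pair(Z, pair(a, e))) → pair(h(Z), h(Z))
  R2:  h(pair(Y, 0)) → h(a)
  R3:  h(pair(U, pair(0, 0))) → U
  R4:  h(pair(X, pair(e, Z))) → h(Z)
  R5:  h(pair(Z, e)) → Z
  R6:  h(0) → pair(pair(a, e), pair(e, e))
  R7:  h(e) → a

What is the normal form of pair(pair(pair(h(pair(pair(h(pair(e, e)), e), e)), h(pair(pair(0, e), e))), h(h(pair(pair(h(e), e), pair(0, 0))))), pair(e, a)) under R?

pair(pair(pair(pair(e, e), pair(0, e)), a), pair(e, a))

1. pair(pair(pair(h(pair(pair(h(pair(e, e)), e), e)), h(pair(pair(0, e), e))), h(h(pair(pair(h(e), e), pair(0, 0))))), pair(e, a))  →  pair(pair(pair(pair(h(pair(e, e)), e), h(pair(pair(0, e), e))), h(h(pair(pair(h(e), e), pair(0, 0))))), pair(e, a))   [R5 at 1.1.1]
2. pair(pair(pair(pair(h(pair(e, e)), e), h(pair(pair(0, e), e))), h(h(pair(pair(h(e), e), pair(0, 0))))), pair(e, a))  →  pair(pair(pair(pair(e, e), h(pair(pair(0, e), e))), h(h(pair(pair(h(e), e), pair(0, 0))))), pair(e, a))   [R5 at 1.1.1.1]
3. pair(pair(pair(pair(e, e), h(pair(pair(0, e), e))), h(h(pair(pair(h(e), e), pair(0, 0))))), pair(e, a))  →  pair(pair(pair(pair(e, e), pair(0, e)), h(h(pair(pair(h(e), e), pair(0, 0))))), pair(e, a))   [R5 at 1.1.2]
4. pair(pair(pair(pair(e, e), pair(0, e)), h(h(pair(pair(h(e), e), pair(0, 0))))), pair(e, a))  →  pair(pair(pair(pair(e, e), pair(0, e)), h(pair(h(e), e))), pair(e, a))   [R3 at 1.2.1]
5. pair(pair(pair(pair(e, e), pair(0, e)), h(pair(h(e), e))), pair(e, a))  →  pair(pair(pair(pair(e, e), pair(0, e)), h(e)), pair(e, a))   [R5 at 1.2]
6. pair(pair(pair(pair(e, e), pair(0, e)), h(e)), pair(e, a))  →  pair(pair(pair(pair(e, e), pair(0, e)), a), pair(e, a))   [R7 at 1.2]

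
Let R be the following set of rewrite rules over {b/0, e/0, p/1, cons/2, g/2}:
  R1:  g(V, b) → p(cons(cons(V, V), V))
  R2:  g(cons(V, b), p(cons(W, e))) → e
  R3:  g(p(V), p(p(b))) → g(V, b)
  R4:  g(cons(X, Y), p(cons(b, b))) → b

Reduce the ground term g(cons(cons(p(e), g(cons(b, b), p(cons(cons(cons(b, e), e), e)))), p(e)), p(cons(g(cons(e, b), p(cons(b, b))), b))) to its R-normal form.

b

1. g(cons(cons(p(e), g(cons(b, b), p(cons(cons(cons(b, e), e), e)))), p(e)), p(cons(g(cons(e, b), p(cons(b, b))), b)))  →  g(cons(cons(p(e), e), p(e)), p(cons(g(cons(e, b), p(cons(b, b))), b)))   [R2 at 1.1.2]
2. g(cons(cons(p(e), e), p(e)), p(cons(g(cons(e, b), p(cons(b, b))), b)))  →  g(cons(cons(p(e), e), p(e)), p(cons(b, b)))   [R4 at 2.1.1]
3. g(cons(cons(p(e), e), p(e)), p(cons(b, b)))  →  b   [R4 at ε]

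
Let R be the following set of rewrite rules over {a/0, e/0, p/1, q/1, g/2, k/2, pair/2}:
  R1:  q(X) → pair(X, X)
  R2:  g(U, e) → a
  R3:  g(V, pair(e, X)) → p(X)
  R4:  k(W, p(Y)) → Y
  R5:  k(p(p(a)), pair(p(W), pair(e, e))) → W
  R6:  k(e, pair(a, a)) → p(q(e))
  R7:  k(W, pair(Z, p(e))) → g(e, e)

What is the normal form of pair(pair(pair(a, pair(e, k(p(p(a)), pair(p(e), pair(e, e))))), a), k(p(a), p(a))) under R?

1. pair(pair(pair(a, pair(e, k(p(p(a)), pair(p(e), pair(e, e))))), a), k(p(a), p(a)))  →  pair(pair(pair(a, pair(e, e)), a), k(p(a), p(a)))   [R5 at 1.1.2.2]
2. pair(pair(pair(a, pair(e, e)), a), k(p(a), p(a)))  →  pair(pair(pair(a, pair(e, e)), a), a)   [R4 at 2]

pair(pair(pair(a, pair(e, e)), a), a)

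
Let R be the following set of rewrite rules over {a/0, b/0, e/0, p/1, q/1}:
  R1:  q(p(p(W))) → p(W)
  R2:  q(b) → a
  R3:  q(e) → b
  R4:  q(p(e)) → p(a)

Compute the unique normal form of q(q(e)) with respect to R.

1. q(q(e))  →  q(b)   [R3 at 1]
2. q(b)  →  a   [R2 at ε]

a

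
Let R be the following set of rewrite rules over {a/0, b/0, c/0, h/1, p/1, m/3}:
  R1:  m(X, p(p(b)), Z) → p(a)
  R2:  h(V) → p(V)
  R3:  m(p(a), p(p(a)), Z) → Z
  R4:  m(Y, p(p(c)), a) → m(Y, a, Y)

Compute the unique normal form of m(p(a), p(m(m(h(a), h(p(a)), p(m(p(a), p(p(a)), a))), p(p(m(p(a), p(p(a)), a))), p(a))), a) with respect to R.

1. m(p(a), p(m(m(h(a), h(p(a)), p(m(p(a), p(p(a)), a))), p(p(m(p(a), p(p(a)), a))), p(a))), a)  →  m(p(a), p(m(m(p(a), h(p(a)), p(m(p(a), p(p(a)), a))), p(p(m(p(a), p(p(a)), a))), p(a))), a)   [R2 at 2.1.1.1]
2. m(p(a), p(m(m(p(a), h(p(a)), p(m(p(a), p(p(a)), a))), p(p(m(p(a), p(p(a)), a))), p(a))), a)  →  m(p(a), p(m(m(p(a), p(p(a)), p(m(p(a), p(p(a)), a))), p(p(m(p(a), p(p(a)), a))), p(a))), a)   [R2 at 2.1.1.2]
3. m(p(a), p(m(m(p(a), p(p(a)), p(m(p(a), p(p(a)), a))), p(p(m(p(a), p(p(a)), a))), p(a))), a)  →  m(p(a), p(m(p(m(p(a), p(p(a)), a)), p(p(m(p(a), p(p(a)), a))), p(a))), a)   [R3 at 2.1.1]
4. m(p(a), p(m(p(m(p(a), p(p(a)), a)), p(p(m(p(a), p(p(a)), a))), p(a))), a)  →  m(p(a), p(m(p(a), p(p(m(p(a), p(p(a)), a))), p(a))), a)   [R3 at 2.1.1.1]
5. m(p(a), p(m(p(a), p(p(m(p(a), p(p(a)), a))), p(a))), a)  →  m(p(a), p(m(p(a), p(p(a)), p(a))), a)   [R3 at 2.1.2.1.1]
6. m(p(a), p(m(p(a), p(p(a)), p(a))), a)  →  m(p(a), p(p(a)), a)   [R3 at 2.1]
7. m(p(a), p(p(a)), a)  →  a   [R3 at ε]

a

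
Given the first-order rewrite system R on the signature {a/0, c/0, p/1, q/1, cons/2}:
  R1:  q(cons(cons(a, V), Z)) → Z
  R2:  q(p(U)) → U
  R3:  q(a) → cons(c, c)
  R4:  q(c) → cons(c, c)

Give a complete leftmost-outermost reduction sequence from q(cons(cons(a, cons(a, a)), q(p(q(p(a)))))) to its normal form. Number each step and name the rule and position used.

1. q(cons(cons(a, cons(a, a)), q(p(q(p(a))))))  →  q(p(q(p(a))))   [R1 at ε]
2. q(p(q(p(a))))  →  q(p(a))   [R2 at ε]
3. q(p(a))  →  a   [R2 at ε]

a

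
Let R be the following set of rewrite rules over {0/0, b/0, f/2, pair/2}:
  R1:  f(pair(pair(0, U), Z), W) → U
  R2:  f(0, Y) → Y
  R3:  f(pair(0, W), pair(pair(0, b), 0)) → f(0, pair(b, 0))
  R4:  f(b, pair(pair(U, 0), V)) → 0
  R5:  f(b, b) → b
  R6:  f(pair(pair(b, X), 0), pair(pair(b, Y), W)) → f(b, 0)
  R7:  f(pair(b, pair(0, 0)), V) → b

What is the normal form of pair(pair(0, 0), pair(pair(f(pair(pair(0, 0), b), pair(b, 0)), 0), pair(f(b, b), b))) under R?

pair(pair(0, 0), pair(pair(0, 0), pair(b, b)))

1. pair(pair(0, 0), pair(pair(f(pair(pair(0, 0), b), pair(b, 0)), 0), pair(f(b, b), b)))  →  pair(pair(0, 0), pair(pair(0, 0), pair(f(b, b), b)))   [R1 at 2.1.1]
2. pair(pair(0, 0), pair(pair(0, 0), pair(f(b, b), b)))  →  pair(pair(0, 0), pair(pair(0, 0), pair(b, b)))   [R5 at 2.2.1]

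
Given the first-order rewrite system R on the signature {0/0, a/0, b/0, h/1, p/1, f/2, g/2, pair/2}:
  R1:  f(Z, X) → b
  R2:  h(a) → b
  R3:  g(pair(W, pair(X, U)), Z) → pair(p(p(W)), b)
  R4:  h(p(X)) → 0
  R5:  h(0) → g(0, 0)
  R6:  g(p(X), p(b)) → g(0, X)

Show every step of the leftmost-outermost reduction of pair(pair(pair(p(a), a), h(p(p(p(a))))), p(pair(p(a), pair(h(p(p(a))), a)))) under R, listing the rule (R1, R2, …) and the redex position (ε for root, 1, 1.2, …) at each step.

1. pair(pair(pair(p(a), a), h(p(p(p(a))))), p(pair(p(a), pair(h(p(p(a))), a))))  →  pair(pair(pair(p(a), a), 0), p(pair(p(a), pair(h(p(p(a))), a))))   [R4 at 1.2]
2. pair(pair(pair(p(a), a), 0), p(pair(p(a), pair(h(p(p(a))), a))))  →  pair(pair(pair(p(a), a), 0), p(pair(p(a), pair(0, a))))   [R4 at 2.1.2.1]

pair(pair(pair(p(a), a), 0), p(pair(p(a), pair(0, a))))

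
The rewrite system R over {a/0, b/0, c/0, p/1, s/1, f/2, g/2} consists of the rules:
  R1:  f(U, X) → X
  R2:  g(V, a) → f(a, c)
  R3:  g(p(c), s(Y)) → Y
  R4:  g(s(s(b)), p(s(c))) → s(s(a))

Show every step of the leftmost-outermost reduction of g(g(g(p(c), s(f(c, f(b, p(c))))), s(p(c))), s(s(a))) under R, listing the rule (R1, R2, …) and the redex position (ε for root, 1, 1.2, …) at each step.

s(a)

1. g(g(g(p(c), s(f(c, f(b, p(c))))), s(p(c))), s(s(a)))  →  g(g(f(c, f(b, p(c))), s(p(c))), s(s(a)))   [R3 at 1.1]
2. g(g(f(c, f(b, p(c))), s(p(c))), s(s(a)))  →  g(g(f(b, p(c)), s(p(c))), s(s(a)))   [R1 at 1.1]
3. g(g(f(b, p(c)), s(p(c))), s(s(a)))  →  g(g(p(c), s(p(c))), s(s(a)))   [R1 at 1.1]
4. g(g(p(c), s(p(c))), s(s(a)))  →  g(p(c), s(s(a)))   [R3 at 1]
5. g(p(c), s(s(a)))  →  s(a)   [R3 at ε]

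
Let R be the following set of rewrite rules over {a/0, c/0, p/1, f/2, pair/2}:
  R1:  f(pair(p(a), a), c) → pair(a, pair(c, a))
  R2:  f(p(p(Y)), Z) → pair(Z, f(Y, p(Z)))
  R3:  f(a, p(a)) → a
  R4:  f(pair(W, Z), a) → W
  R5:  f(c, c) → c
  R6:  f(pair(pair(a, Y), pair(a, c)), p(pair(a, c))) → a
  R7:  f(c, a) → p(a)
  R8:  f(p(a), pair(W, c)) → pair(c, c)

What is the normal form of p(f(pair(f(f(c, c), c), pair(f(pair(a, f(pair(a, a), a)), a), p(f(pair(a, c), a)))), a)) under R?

1. p(f(pair(f(f(c, c), c), pair(f(pair(a, f(pair(a, a), a)), a), p(f(pair(a, c), a)))), a))  →  p(f(f(c, c), c))   [R4 at 1]
2. p(f(f(c, c), c))  →  p(f(c, c))   [R5 at 1.1]
3. p(f(c, c))  →  p(c)   [R5 at 1]

p(c)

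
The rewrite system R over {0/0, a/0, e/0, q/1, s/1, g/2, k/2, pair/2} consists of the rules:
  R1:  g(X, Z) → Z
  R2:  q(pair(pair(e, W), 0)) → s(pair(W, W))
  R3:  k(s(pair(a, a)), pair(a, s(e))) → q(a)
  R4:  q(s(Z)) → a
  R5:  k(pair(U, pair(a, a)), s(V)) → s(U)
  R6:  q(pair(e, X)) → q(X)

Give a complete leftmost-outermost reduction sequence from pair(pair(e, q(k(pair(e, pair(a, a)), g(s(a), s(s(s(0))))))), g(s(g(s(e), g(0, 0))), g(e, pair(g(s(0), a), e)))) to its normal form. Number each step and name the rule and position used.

pair(pair(e, a), pair(a, e))

1. pair(pair(e, q(k(pair(e, pair(a, a)), g(s(a), s(s(s(0))))))), g(s(g(s(e), g(0, 0))), g(e, pair(g(s(0), a), e))))  →  pair(pair(e, q(k(pair(e, pair(a, a)), s(s(s(0)))))), g(s(g(s(e), g(0, 0))), g(e, pair(g(s(0), a), e))))   [R1 at 1.2.1.2]
2. pair(pair(e, q(k(pair(e, pair(a, a)), s(s(s(0)))))), g(s(g(s(e), g(0, 0))), g(e, pair(g(s(0), a), e))))  →  pair(pair(e, q(s(e))), g(s(g(s(e), g(0, 0))), g(e, pair(g(s(0), a), e))))   [R5 at 1.2.1]
3. pair(pair(e, q(s(e))), g(s(g(s(e), g(0, 0))), g(e, pair(g(s(0), a), e))))  →  pair(pair(e, a), g(s(g(s(e), g(0, 0))), g(e, pair(g(s(0), a), e))))   [R4 at 1.2]
4. pair(pair(e, a), g(s(g(s(e), g(0, 0))), g(e, pair(g(s(0), a), e))))  →  pair(pair(e, a), g(e, pair(g(s(0), a), e)))   [R1 at 2]
5. pair(pair(e, a), g(e, pair(g(s(0), a), e)))  →  pair(pair(e, a), pair(g(s(0), a), e))   [R1 at 2]
6. pair(pair(e, a), pair(g(s(0), a), e))  →  pair(pair(e, a), pair(a, e))   [R1 at 2.1]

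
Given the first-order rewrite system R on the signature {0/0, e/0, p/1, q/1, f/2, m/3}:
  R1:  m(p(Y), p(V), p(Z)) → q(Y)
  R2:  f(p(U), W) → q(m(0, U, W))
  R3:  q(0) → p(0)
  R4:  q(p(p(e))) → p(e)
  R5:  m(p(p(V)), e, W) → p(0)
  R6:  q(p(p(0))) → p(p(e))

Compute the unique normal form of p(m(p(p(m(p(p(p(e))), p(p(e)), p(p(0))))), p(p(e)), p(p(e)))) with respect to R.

1. p(m(p(p(m(p(p(p(e))), p(p(e)), p(p(0))))), p(p(e)), p(p(e))))  →  p(q(p(m(p(p(p(e))), p(p(e)), p(p(0))))))   [R1 at 1]
2. p(q(p(m(p(p(p(e))), p(p(e)), p(p(0))))))  →  p(q(p(q(p(p(e))))))   [R1 at 1.1.1]
3. p(q(p(q(p(p(e))))))  →  p(q(p(p(e))))   [R4 at 1.1.1]
4. p(q(p(p(e))))  →  p(p(e))   [R4 at 1]

p(p(e))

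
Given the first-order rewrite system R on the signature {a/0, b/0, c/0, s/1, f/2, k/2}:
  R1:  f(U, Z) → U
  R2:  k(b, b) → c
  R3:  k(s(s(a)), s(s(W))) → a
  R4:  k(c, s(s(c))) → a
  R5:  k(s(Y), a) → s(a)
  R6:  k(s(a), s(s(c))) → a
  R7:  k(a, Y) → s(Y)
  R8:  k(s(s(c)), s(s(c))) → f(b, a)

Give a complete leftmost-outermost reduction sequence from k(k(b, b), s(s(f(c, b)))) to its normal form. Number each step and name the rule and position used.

a

1. k(k(b, b), s(s(f(c, b))))  →  k(c, s(s(f(c, b))))   [R2 at 1]
2. k(c, s(s(f(c, b))))  →  k(c, s(s(c)))   [R1 at 2.1.1]
3. k(c, s(s(c)))  →  a   [R4 at ε]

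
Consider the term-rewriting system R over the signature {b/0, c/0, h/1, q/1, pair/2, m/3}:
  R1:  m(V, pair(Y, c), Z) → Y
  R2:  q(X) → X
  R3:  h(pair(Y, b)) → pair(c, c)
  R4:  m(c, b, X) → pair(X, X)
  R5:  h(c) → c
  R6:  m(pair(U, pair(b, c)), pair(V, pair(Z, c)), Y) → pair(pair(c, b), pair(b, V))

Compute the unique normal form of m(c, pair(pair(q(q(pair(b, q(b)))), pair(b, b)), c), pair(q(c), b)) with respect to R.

pair(pair(b, b), pair(b, b))

1. m(c, pair(pair(q(q(pair(b, q(b)))), pair(b, b)), c), pair(q(c), b))  →  pair(q(q(pair(b, q(b)))), pair(b, b))   [R1 at ε]
2. pair(q(q(pair(b, q(b)))), pair(b, b))  →  pair(q(pair(b, q(b))), pair(b, b))   [R2 at 1]
3. pair(q(pair(b, q(b))), pair(b, b))  →  pair(pair(b, q(b)), pair(b, b))   [R2 at 1]
4. pair(pair(b, q(b)), pair(b, b))  →  pair(pair(b, b), pair(b, b))   [R2 at 1.2]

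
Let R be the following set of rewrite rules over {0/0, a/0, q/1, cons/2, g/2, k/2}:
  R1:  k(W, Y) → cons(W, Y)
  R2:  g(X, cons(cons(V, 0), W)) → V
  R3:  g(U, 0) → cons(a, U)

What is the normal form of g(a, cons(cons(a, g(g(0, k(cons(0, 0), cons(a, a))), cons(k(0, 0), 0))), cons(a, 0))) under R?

1. g(a, cons(cons(a, g(g(0, k(cons(0, 0), cons(a, a))), cons(k(0, 0), 0))), cons(a, 0)))  →  g(a, cons(cons(a, g(g(0, cons(cons(0, 0), cons(a, a))), cons(k(0, 0), 0))), cons(a, 0)))   [R1 at 2.1.2.1.2]
2. g(a, cons(cons(a, g(g(0, cons(cons(0, 0), cons(a, a))), cons(k(0, 0), 0))), cons(a, 0)))  →  g(a, cons(cons(a, g(0, cons(k(0, 0), 0))), cons(a, 0)))   [R2 at 2.1.2.1]
3. g(a, cons(cons(a, g(0, cons(k(0, 0), 0))), cons(a, 0)))  →  g(a, cons(cons(a, g(0, cons(cons(0, 0), 0))), cons(a, 0)))   [R1 at 2.1.2.2.1]
4. g(a, cons(cons(a, g(0, cons(cons(0, 0), 0))), cons(a, 0)))  →  g(a, cons(cons(a, 0), cons(a, 0)))   [R2 at 2.1.2]
5. g(a, cons(cons(a, 0), cons(a, 0)))  →  a   [R2 at ε]

a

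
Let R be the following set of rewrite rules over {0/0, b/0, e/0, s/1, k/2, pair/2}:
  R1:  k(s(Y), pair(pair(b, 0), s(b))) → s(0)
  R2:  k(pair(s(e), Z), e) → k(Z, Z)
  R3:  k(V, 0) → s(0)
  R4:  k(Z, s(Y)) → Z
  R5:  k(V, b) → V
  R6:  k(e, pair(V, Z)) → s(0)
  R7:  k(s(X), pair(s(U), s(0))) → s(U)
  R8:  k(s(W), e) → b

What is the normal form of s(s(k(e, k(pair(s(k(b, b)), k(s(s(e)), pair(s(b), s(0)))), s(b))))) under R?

s(s(s(0)))

1. s(s(k(e, k(pair(s(k(b, b)), k(s(s(e)), pair(s(b), s(0)))), s(b)))))  →  s(s(k(e, pair(s(k(b, b)), k(s(s(e)), pair(s(b), s(0)))))))   [R4 at 1.1.2]
2. s(s(k(e, pair(s(k(b, b)), k(s(s(e)), pair(s(b), s(0)))))))  →  s(s(s(0)))   [R6 at 1.1]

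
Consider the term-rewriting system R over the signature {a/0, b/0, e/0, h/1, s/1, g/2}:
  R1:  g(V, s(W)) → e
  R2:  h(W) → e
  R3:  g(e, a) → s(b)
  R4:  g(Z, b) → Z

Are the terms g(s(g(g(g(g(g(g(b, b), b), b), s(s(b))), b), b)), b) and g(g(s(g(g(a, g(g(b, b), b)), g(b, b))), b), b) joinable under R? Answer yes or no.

no — NF(t₁) = s(e), NF(t₂) = s(a)

Reduce t₁ = g(s(g(g(g(g(g(g(b, b), b), b), s(s(b))), b), b)), b):
1. g(s(g(g(g(g(g(g(b, b), b), b), s(s(b))), b), b)), b)  →  s(g(g(g(g(g(g(b, b), b), b), s(s(b))), b), b))   [R4 at ε]
2. s(g(g(g(g(g(g(b, b), b), b), s(s(b))), b), b))  →  s(g(g(g(g(g(b, b), b), b), s(s(b))), b))   [R4 at 1]
3. s(g(g(g(g(g(b, b), b), b), s(s(b))), b))  →  s(g(g(g(g(b, b), b), b), s(s(b))))   [R4 at 1]
4. s(g(g(g(g(b, b), b), b), s(s(b))))  →  s(e)   [R1 at 1]

Reduce t₂ = g(g(s(g(g(a, g(g(b, b), b)), g(b, b))), b), b):
1. g(g(s(g(g(a, g(g(b, b), b)), g(b, b))), b), b)  →  g(s(g(g(a, g(g(b, b), b)), g(b, b))), b)   [R4 at ε]
2. g(s(g(g(a, g(g(b, b), b)), g(b, b))), b)  →  s(g(g(a, g(g(b, b), b)), g(b, b)))   [R4 at ε]
3. s(g(g(a, g(g(b, b), b)), g(b, b)))  →  s(g(g(a, g(b, b)), g(b, b)))   [R4 at 1.1.2]
4. s(g(g(a, g(b, b)), g(b, b)))  →  s(g(g(a, b), g(b, b)))   [R4 at 1.1.2]
5. s(g(g(a, b), g(b, b)))  →  s(g(a, g(b, b)))   [R4 at 1.1]
6. s(g(a, g(b, b)))  →  s(g(a, b))   [R4 at 1.2]
7. s(g(a, b))  →  s(a)   [R4 at 1]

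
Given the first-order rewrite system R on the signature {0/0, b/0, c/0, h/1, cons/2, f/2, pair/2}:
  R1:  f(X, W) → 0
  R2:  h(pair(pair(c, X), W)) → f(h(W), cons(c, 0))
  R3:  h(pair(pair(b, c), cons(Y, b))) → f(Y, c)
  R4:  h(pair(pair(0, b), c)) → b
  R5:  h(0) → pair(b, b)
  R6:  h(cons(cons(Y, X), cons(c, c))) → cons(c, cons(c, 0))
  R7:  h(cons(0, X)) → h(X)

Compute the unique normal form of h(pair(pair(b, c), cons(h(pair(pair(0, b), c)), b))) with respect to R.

1. h(pair(pair(b, c), cons(h(pair(pair(0, b), c)), b)))  →  f(h(pair(pair(0, b), c)), c)   [R3 at ε]
2. f(h(pair(pair(0, b), c)), c)  →  0   [R1 at ε]

0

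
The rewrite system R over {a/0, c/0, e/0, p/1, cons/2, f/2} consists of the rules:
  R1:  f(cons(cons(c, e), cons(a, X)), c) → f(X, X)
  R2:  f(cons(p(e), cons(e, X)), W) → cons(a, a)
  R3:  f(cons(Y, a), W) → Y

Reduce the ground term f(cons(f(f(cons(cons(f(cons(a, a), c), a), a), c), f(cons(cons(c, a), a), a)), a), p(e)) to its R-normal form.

a

1. f(cons(f(f(cons(cons(f(cons(a, a), c), a), a), c), f(cons(cons(c, a), a), a)), a), p(e))  →  f(f(cons(cons(f(cons(a, a), c), a), a), c), f(cons(cons(c, a), a), a))   [R3 at ε]
2. f(f(cons(cons(f(cons(a, a), c), a), a), c), f(cons(cons(c, a), a), a))  →  f(cons(f(cons(a, a), c), a), f(cons(cons(c, a), a), a))   [R3 at 1]
3. f(cons(f(cons(a, a), c), a), f(cons(cons(c, a), a), a))  →  f(cons(a, a), c)   [R3 at ε]
4. f(cons(a, a), c)  →  a   [R3 at ε]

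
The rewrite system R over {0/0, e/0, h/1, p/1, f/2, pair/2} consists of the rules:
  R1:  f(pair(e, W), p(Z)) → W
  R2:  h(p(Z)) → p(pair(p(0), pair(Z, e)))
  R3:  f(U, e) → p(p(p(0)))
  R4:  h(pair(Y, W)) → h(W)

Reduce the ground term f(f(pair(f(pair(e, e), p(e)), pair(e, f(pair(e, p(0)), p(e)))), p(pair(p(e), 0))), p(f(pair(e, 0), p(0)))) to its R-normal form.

p(0)

1. f(f(pair(f(pair(e, e), p(e)), pair(e, f(pair(e, p(0)), p(e)))), p(pair(p(e), 0))), p(f(pair(e, 0), p(0))))  →  f(f(pair(e, pair(e, f(pair(e, p(0)), p(e)))), p(pair(p(e), 0))), p(f(pair(e, 0), p(0))))   [R1 at 1.1.1]
2. f(f(pair(e, pair(e, f(pair(e, p(0)), p(e)))), p(pair(p(e), 0))), p(f(pair(e, 0), p(0))))  →  f(pair(e, f(pair(e, p(0)), p(e))), p(f(pair(e, 0), p(0))))   [R1 at 1]
3. f(pair(e, f(pair(e, p(0)), p(e))), p(f(pair(e, 0), p(0))))  →  f(pair(e, p(0)), p(e))   [R1 at ε]
4. f(pair(e, p(0)), p(e))  →  p(0)   [R1 at ε]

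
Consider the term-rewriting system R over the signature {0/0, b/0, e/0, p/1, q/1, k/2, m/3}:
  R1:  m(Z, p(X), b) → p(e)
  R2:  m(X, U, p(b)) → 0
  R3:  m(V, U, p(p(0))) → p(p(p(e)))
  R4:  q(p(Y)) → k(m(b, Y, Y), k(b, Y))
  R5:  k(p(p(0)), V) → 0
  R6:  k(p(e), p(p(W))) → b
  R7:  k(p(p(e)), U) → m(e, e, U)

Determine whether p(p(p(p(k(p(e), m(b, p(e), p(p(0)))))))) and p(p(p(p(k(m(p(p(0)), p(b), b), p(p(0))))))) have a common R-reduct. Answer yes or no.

yes — NF(t₁) = p(p(p(p(b)))), NF(t₂) = p(p(p(p(b))))

Reduce t₁ = p(p(p(p(k(p(e), m(b, p(e), p(p(0)))))))):
1. p(p(p(p(k(p(e), m(b, p(e), p(p(0))))))))  →  p(p(p(p(k(p(e), p(p(p(e))))))))   [R3 at 1.1.1.1.2]
2. p(p(p(p(k(p(e), p(p(p(e))))))))  →  p(p(p(p(b))))   [R6 at 1.1.1.1]

Reduce t₂ = p(p(p(p(k(m(p(p(0)), p(b), b), p(p(0))))))):
1. p(p(p(p(k(m(p(p(0)), p(b), b), p(p(0)))))))  →  p(p(p(p(k(p(e), p(p(0)))))))   [R1 at 1.1.1.1.1]
2. p(p(p(p(k(p(e), p(p(0)))))))  →  p(p(p(p(b))))   [R6 at 1.1.1.1]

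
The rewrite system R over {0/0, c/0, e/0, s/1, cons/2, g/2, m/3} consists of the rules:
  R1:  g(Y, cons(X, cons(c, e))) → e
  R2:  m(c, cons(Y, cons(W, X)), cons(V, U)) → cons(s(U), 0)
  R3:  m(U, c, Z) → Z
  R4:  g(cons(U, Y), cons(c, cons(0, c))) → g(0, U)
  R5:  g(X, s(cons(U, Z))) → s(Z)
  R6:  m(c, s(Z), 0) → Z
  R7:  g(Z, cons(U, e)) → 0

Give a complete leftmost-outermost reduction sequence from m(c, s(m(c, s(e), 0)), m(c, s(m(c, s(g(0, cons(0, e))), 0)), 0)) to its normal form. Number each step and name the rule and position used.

e

1. m(c, s(m(c, s(e), 0)), m(c, s(m(c, s(g(0, cons(0, e))), 0)), 0))  →  m(c, s(e), m(c, s(m(c, s(g(0, cons(0, e))), 0)), 0))   [R6 at 2.1]
2. m(c, s(e), m(c, s(m(c, s(g(0, cons(0, e))), 0)), 0))  →  m(c, s(e), m(c, s(g(0, cons(0, e))), 0))   [R6 at 3]
3. m(c, s(e), m(c, s(g(0, cons(0, e))), 0))  →  m(c, s(e), g(0, cons(0, e)))   [R6 at 3]
4. m(c, s(e), g(0, cons(0, e)))  →  m(c, s(e), 0)   [R7 at 3]
5. m(c, s(e), 0)  →  e   [R6 at ε]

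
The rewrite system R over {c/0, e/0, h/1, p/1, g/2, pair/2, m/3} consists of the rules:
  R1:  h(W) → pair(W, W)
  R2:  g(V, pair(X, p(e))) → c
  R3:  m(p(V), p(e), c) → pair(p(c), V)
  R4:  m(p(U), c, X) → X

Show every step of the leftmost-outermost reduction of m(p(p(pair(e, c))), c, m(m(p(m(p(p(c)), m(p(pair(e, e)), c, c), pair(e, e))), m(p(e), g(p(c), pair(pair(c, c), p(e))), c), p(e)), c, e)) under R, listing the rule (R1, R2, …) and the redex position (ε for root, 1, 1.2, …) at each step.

1. m(p(p(pair(e, c))), c, m(m(p(m(p(p(c)), m(p(pair(e, e)), c, c), pair(e, e))), m(p(e), g(p(c), pair(pair(c, c), p(e))), c), p(e)), c, e))  →  m(m(p(m(p(p(c)), m(p(pair(e, e)), c, c), pair(e, e))), m(p(e), g(p(c), pair(pair(c, c), p(e))), c), p(e)), c, e)   [R4 at ε]
2. m(m(p(m(p(p(c)), m(p(pair(e, e)), c, c), pair(e, e))), m(p(e), g(p(c), pair(pair(c, c), p(e))), c), p(e)), c, e)  →  m(m(p(m(p(p(c)), c, pair(e, e))), m(p(e), g(p(c), pair(pair(c, c), p(e))), c), p(e)), c, e)   [R4 at 1.1.1.2]
3. m(m(p(m(p(p(c)), c, pair(e, e))), m(p(e), g(p(c), pair(pair(c, c), p(e))), c), p(e)), c, e)  →  m(m(p(pair(e, e)), m(p(e), g(p(c), pair(pair(c, c), p(e))), c), p(e)), c, e)   [R4 at 1.1.1]
4. m(m(p(pair(e, e)), m(p(e), g(p(c), pair(pair(c, c), p(e))), c), p(e)), c, e)  →  m(m(p(pair(e, e)), m(p(e), c, c), p(e)), c, e)   [R2 at 1.2.2]
5. m(m(p(pair(e, e)), m(p(e), c, c), p(e)), c, e)  →  m(m(p(pair(e, e)), c, p(e)), c, e)   [R4 at 1.2]
6. m(m(p(pair(e, e)), c, p(e)), c, e)  →  m(p(e), c, e)   [R4 at 1]
7. m(p(e), c, e)  →  e   [R4 at ε]

e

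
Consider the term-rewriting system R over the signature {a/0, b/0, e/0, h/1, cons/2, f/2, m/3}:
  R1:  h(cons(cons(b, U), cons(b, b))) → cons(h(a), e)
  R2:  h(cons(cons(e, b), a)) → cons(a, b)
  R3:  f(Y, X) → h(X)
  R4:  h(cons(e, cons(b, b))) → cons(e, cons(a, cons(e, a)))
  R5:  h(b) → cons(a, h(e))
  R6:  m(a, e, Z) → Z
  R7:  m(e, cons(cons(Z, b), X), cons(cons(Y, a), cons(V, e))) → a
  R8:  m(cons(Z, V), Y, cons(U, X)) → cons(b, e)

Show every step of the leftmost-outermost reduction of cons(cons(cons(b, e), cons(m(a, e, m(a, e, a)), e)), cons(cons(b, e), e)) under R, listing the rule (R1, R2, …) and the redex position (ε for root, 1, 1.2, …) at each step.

1. cons(cons(cons(b, e), cons(m(a, e, m(a, e, a)), e)), cons(cons(b, e), e))  →  cons(cons(cons(b, e), cons(m(a, e, a), e)), cons(cons(b, e), e))   [R6 at 1.2.1]
2. cons(cons(cons(b, e), cons(m(a, e, a), e)), cons(cons(b, e), e))  →  cons(cons(cons(b, e), cons(a, e)), cons(cons(b, e), e))   [R6 at 1.2.1]

cons(cons(cons(b, e), cons(a, e)), cons(cons(b, e), e))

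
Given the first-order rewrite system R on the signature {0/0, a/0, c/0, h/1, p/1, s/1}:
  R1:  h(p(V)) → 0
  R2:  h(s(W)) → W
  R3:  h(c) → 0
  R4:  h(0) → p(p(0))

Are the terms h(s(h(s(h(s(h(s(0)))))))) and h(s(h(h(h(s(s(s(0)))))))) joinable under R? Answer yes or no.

Reduce t₁ = h(s(h(s(h(s(h(s(0)))))))):
1. h(s(h(s(h(s(h(s(0))))))))  →  h(s(h(s(h(s(0))))))   [R2 at ε]
2. h(s(h(s(h(s(0))))))  →  h(s(h(s(0))))   [R2 at ε]
3. h(s(h(s(0))))  →  h(s(0))   [R2 at ε]
4. h(s(0))  →  0   [R2 at ε]

Reduce t₂ = h(s(h(h(h(s(s(s(0)))))))):
1. h(s(h(h(h(s(s(s(0))))))))  →  h(h(h(s(s(s(0))))))   [R2 at ε]
2. h(h(h(s(s(s(0))))))  →  h(h(s(s(0))))   [R2 at 1.1]
3. h(h(s(s(0))))  →  h(s(0))   [R2 at 1]
4. h(s(0))  →  0   [R2 at ε]

yes — NF(t₁) = 0, NF(t₂) = 0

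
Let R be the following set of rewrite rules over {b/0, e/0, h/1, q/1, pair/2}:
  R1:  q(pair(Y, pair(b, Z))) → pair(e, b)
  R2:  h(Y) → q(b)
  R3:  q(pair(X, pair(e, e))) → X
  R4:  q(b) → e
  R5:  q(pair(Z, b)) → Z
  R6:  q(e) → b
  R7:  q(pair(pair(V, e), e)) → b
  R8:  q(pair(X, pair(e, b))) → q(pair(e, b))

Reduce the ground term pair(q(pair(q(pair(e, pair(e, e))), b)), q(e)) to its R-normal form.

pair(e, b)

1. pair(q(pair(q(pair(e, pair(e, e))), b)), q(e))  →  pair(q(pair(e, pair(e, e))), q(e))   [R5 at 1]
2. pair(q(pair(e, pair(e, e))), q(e))  →  pair(e, q(e))   [R3 at 1]
3. pair(e, q(e))  →  pair(e, b)   [R6 at 2]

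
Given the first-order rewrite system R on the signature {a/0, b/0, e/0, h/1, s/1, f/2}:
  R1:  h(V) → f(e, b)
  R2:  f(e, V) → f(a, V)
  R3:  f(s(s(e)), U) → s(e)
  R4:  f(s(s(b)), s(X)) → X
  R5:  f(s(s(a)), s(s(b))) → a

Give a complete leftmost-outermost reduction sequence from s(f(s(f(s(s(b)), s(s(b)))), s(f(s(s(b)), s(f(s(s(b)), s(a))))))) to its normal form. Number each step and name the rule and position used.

1. s(f(s(f(s(s(b)), s(s(b)))), s(f(s(s(b)), s(f(s(s(b)), s(a)))))))  →  s(f(s(s(b)), s(f(s(s(b)), s(f(s(s(b)), s(a)))))))   [R4 at 1.1.1]
2. s(f(s(s(b)), s(f(s(s(b)), s(f(s(s(b)), s(a)))))))  →  s(f(s(s(b)), s(f(s(s(b)), s(a)))))   [R4 at 1]
3. s(f(s(s(b)), s(f(s(s(b)), s(a)))))  →  s(f(s(s(b)), s(a)))   [R4 at 1]
4. s(f(s(s(b)), s(a)))  →  s(a)   [R4 at 1]

s(a)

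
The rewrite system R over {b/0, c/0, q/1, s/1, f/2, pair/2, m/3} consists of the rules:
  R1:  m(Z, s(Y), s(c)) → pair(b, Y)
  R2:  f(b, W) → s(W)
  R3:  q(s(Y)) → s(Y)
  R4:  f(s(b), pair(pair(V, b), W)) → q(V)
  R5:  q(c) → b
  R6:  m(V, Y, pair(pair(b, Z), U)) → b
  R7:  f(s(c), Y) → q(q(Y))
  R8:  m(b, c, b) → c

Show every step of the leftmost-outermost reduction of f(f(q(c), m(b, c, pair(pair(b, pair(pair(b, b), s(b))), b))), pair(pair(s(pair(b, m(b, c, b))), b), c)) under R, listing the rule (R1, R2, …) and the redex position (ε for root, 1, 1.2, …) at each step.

s(pair(b, c))

1. f(f(q(c), m(b, c, pair(pair(b, pair(pair(b, b), s(b))), b))), pair(pair(s(pair(b, m(b, c, b))), b), c))  →  f(f(b, m(b, c, pair(pair(b, pair(pair(b, b), s(b))), b))), pair(pair(s(pair(b, m(b, c, b))), b), c))   [R5 at 1.1]
2. f(f(b, m(b, c, pair(pair(b, pair(pair(b, b), s(b))), b))), pair(pair(s(pair(b, m(b, c, b))), b), c))  →  f(s(m(b, c, pair(pair(b, pair(pair(b, b), s(b))), b))), pair(pair(s(pair(b, m(b, c, b))), b), c))   [R2 at 1]
3. f(s(m(b, c, pair(pair(b, pair(pair(b, b), s(b))), b))), pair(pair(s(pair(b, m(b, c, b))), b), c))  →  f(s(b), pair(pair(s(pair(b, m(b, c, b))), b), c))   [R6 at 1.1]
4. f(s(b), pair(pair(s(pair(b, m(b, c, b))), b), c))  →  q(s(pair(b, m(b, c, b))))   [R4 at ε]
5. q(s(pair(b, m(b, c, b))))  →  s(pair(b, m(b, c, b)))   [R3 at ε]
6. s(pair(b, m(b, c, b)))  →  s(pair(b, c))   [R8 at 1.2]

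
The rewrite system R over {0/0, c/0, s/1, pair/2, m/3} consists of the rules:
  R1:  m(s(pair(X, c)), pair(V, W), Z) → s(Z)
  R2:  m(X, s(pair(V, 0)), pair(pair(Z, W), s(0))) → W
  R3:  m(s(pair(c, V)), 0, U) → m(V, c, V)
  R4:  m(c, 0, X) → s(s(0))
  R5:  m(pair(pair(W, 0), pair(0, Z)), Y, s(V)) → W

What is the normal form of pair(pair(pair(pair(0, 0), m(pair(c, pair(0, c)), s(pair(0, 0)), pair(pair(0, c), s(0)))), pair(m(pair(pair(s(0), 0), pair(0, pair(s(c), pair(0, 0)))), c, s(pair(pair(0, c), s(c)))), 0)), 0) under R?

pair(pair(pair(pair(0, 0), c), pair(s(0), 0)), 0)

1. pair(pair(pair(pair(0, 0), m(pair(c, pair(0, c)), s(pair(0, 0)), pair(pair(0, c), s(0)))), pair(m(pair(pair(s(0), 0), pair(0, pair(s(c), pair(0, 0)))), c, s(pair(pair(0, c), s(c)))), 0)), 0)  →  pair(pair(pair(pair(0, 0), c), pair(m(pair(pair(s(0), 0), pair(0, pair(s(c), pair(0, 0)))), c, s(pair(pair(0, c), s(c)))), 0)), 0)   [R2 at 1.1.2]
2. pair(pair(pair(pair(0, 0), c), pair(m(pair(pair(s(0), 0), pair(0, pair(s(c), pair(0, 0)))), c, s(pair(pair(0, c), s(c)))), 0)), 0)  →  pair(pair(pair(pair(0, 0), c), pair(s(0), 0)), 0)   [R5 at 1.2.1]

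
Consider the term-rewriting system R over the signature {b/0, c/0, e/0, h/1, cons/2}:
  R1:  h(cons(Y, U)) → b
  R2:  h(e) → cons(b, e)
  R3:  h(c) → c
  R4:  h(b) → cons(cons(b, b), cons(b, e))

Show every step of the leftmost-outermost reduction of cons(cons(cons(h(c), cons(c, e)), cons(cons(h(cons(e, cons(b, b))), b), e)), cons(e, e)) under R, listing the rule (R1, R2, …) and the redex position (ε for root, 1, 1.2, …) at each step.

1. cons(cons(cons(h(c), cons(c, e)), cons(cons(h(cons(e, cons(b, b))), b), e)), cons(e, e))  →  cons(cons(cons(c, cons(c, e)), cons(cons(h(cons(e, cons(b, b))), b), e)), cons(e, e))   [R3 at 1.1.1]
2. cons(cons(cons(c, cons(c, e)), cons(cons(h(cons(e, cons(b, b))), b), e)), cons(e, e))  →  cons(cons(cons(c, cons(c, e)), cons(cons(b, b), e)), cons(e, e))   [R1 at 1.2.1.1]

cons(cons(cons(c, cons(c, e)), cons(cons(b, b), e)), cons(e, e))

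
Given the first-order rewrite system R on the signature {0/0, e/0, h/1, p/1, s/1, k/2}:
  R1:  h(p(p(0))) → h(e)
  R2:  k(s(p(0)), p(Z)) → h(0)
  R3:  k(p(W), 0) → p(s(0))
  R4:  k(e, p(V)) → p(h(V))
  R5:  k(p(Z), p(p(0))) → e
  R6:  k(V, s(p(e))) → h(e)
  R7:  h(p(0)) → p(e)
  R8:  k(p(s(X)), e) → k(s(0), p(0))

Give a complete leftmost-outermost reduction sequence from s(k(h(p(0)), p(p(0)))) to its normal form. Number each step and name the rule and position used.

1. s(k(h(p(0)), p(p(0))))  →  s(k(p(e), p(p(0))))   [R7 at 1.1]
2. s(k(p(e), p(p(0))))  →  s(e)   [R5 at 1]

s(e)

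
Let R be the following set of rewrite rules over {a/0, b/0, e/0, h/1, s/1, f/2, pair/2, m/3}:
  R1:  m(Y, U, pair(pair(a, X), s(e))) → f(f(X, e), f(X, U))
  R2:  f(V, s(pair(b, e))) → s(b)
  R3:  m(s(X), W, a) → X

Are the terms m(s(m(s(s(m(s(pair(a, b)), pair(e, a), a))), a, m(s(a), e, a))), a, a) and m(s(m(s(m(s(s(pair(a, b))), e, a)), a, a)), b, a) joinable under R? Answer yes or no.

yes — NF(t₁) = s(pair(a, b)), NF(t₂) = s(pair(a, b))

Reduce t₁ = m(s(m(s(s(m(s(pair(a, b)), pair(e, a), a))), a, m(s(a), e, a))), a, a):
1. m(s(m(s(s(m(s(pair(a, b)), pair(e, a), a))), a, m(s(a), e, a))), a, a)  →  m(s(s(m(s(pair(a, b)), pair(e, a), a))), a, m(s(a), e, a))   [R3 at ε]
2. m(s(s(m(s(pair(a, b)), pair(e, a), a))), a, m(s(a), e, a))  →  m(s(s(pair(a, b))), a, m(s(a), e, a))   [R3 at 1.1.1]
3. m(s(s(pair(a, b))), a, m(s(a), e, a))  →  m(s(s(pair(a, b))), a, a)   [R3 at 3]
4. m(s(s(pair(a, b))), a, a)  →  s(pair(a, b))   [R3 at ε]

Reduce t₂ = m(s(m(s(m(s(s(pair(a, b))), e, a)), a, a)), b, a):
1. m(s(m(s(m(s(s(pair(a, b))), e, a)), a, a)), b, a)  →  m(s(m(s(s(pair(a, b))), e, a)), a, a)   [R3 at ε]
2. m(s(m(s(s(pair(a, b))), e, a)), a, a)  →  m(s(s(pair(a, b))), e, a)   [R3 at ε]
3. m(s(s(pair(a, b))), e, a)  →  s(pair(a, b))   [R3 at ε]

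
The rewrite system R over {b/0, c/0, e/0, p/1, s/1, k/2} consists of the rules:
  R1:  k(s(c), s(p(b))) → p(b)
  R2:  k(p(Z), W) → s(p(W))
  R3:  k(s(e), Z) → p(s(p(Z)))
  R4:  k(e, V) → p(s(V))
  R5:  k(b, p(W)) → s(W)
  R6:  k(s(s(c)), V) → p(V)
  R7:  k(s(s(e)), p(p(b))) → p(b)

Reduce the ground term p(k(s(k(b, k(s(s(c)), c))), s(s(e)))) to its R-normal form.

p(p(s(s(e))))

1. p(k(s(k(b, k(s(s(c)), c))), s(s(e))))  →  p(k(s(k(b, p(c))), s(s(e))))   [R6 at 1.1.1.2]
2. p(k(s(k(b, p(c))), s(s(e))))  →  p(k(s(s(c)), s(s(e))))   [R5 at 1.1.1]
3. p(k(s(s(c)), s(s(e))))  →  p(p(s(s(e))))   [R6 at 1]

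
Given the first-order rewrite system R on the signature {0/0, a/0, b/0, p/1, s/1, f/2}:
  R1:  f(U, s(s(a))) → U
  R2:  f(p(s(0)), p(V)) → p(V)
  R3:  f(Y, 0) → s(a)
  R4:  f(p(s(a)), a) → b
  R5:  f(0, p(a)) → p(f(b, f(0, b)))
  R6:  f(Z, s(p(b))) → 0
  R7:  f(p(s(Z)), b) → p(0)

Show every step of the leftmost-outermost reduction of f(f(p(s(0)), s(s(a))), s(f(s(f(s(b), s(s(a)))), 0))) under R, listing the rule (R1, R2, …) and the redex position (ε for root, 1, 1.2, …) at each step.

1. f(f(p(s(0)), s(s(a))), s(f(s(f(s(b), s(s(a)))), 0)))  →  f(p(s(0)), s(f(s(f(s(b), s(s(a)))), 0)))   [R1 at 1]
2. f(p(s(0)), s(f(s(f(s(b), s(s(a)))), 0)))  →  f(p(s(0)), s(s(a)))   [R3 at 2.1]
3. f(p(s(0)), s(s(a)))  →  p(s(0))   [R1 at ε]

p(s(0))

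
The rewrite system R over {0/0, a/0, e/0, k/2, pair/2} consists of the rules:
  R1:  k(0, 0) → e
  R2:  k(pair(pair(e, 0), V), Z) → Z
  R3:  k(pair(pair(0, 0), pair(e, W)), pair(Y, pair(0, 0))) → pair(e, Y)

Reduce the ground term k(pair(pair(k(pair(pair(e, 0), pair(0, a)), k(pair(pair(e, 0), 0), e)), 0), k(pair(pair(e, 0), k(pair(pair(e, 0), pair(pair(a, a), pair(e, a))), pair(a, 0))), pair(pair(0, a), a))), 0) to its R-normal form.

1. k(pair(pair(k(pair(pair(e, 0), pair(0, a)), k(pair(pair(e, 0), 0), e)), 0), k(pair(pair(e, 0), k(pair(pair(e, 0), pair(pair(a, a), pair(e, a))), pair(a, 0))), pair(pair(0, a), a))), 0)  →  k(pair(pair(k(pair(pair(e, 0), 0), e), 0), k(pair(pair(e, 0), k(pair(pair(e, 0), pair(pair(a, a), pair(e, a))), pair(a, 0))), pair(pair(0, a), a))), 0)   [R2 at 1.1.1]
2. k(pair(pair(k(pair(pair(e, 0), 0), e), 0), k(pair(pair(e, 0), k(pair(pair(e, 0), pair(pair(a, a), pair(e, a))), pair(a, 0))), pair(pair(0, a), a))), 0)  →  k(pair(pair(e, 0), k(pair(pair(e, 0), k(pair(pair(e, 0), pair(pair(a, a), pair(e, a))), pair(a, 0))), pair(pair(0, a), a))), 0)   [R2 at 1.1.1]
3. k(pair(pair(e, 0), k(pair(pair(e, 0), k(pair(pair(e, 0), pair(pair(a, a), pair(e, a))), pair(a, 0))), pair(pair(0, a), a))), 0)  →  0   [R2 at ε]

0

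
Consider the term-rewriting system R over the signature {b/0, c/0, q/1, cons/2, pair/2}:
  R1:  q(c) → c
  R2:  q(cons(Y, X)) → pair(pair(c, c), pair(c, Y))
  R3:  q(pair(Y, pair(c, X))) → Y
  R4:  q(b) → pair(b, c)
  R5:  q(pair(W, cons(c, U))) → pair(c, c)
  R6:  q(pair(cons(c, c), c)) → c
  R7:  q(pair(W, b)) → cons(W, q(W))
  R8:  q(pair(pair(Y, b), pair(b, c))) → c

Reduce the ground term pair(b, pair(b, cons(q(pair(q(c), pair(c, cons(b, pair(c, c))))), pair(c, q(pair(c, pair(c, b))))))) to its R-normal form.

pair(b, pair(b, cons(c, pair(c, c))))

1. pair(b, pair(b, cons(q(pair(q(c), pair(c, cons(b, pair(c, c))))), pair(c, q(pair(c, pair(c, b)))))))  →  pair(b, pair(b, cons(q(c), pair(c, q(pair(c, pair(c, b)))))))   [R3 at 2.2.1]
2. pair(b, pair(b, cons(q(c), pair(c, q(pair(c, pair(c, b)))))))  →  pair(b, pair(b, cons(c, pair(c, q(pair(c, pair(c, b)))))))   [R1 at 2.2.1]
3. pair(b, pair(b, cons(c, pair(c, q(pair(c, pair(c, b)))))))  →  pair(b, pair(b, cons(c, pair(c, c))))   [R3 at 2.2.2.2]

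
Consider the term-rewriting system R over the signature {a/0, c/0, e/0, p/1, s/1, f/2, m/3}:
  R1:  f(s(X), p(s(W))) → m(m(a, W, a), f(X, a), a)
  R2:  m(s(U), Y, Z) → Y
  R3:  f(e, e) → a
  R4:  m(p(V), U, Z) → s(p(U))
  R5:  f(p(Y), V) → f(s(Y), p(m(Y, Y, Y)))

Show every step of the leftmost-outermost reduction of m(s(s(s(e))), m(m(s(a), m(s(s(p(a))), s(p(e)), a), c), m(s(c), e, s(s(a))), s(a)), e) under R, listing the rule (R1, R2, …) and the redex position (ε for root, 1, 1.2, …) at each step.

1. m(s(s(s(e))), m(m(s(a), m(s(s(p(a))), s(p(e)), a), c), m(s(c), e, s(s(a))), s(a)), e)  →  m(m(s(a), m(s(s(p(a))), s(p(e)), a), c), m(s(c), e, s(s(a))), s(a))   [R2 at ε]
2. m(m(s(a), m(s(s(p(a))), s(p(e)), a), c), m(s(c), e, s(s(a))), s(a))  →  m(m(s(s(p(a))), s(p(e)), a), m(s(c), e, s(s(a))), s(a))   [R2 at 1]
3. m(m(s(s(p(a))), s(p(e)), a), m(s(c), e, s(s(a))), s(a))  →  m(s(p(e)), m(s(c), e, s(s(a))), s(a))   [R2 at 1]
4. m(s(p(e)), m(s(c), e, s(s(a))), s(a))  →  m(s(c), e, s(s(a)))   [R2 at ε]
5. m(s(c), e, s(s(a)))  →  e   [R2 at ε]

e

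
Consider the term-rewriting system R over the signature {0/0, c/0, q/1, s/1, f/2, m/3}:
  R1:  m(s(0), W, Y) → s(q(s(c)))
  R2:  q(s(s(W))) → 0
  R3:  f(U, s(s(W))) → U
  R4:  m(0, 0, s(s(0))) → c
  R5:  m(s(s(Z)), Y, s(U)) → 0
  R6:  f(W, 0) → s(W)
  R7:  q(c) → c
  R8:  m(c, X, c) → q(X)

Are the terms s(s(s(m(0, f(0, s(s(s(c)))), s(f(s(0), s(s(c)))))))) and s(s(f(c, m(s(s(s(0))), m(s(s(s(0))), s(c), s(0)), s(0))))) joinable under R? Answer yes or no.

Reduce t₁ = s(s(s(m(0, f(0, s(s(s(c)))), s(f(s(0), s(s(c)))))))):
1. s(s(s(m(0, f(0, s(s(s(c)))), s(f(s(0), s(s(c))))))))  →  s(s(s(m(0, 0, s(f(s(0), s(s(c))))))))   [R3 at 1.1.1.2]
2. s(s(s(m(0, 0, s(f(s(0), s(s(c))))))))  →  s(s(s(m(0, 0, s(s(0))))))   [R3 at 1.1.1.3.1]
3. s(s(s(m(0, 0, s(s(0))))))  →  s(s(s(c)))   [R4 at 1.1.1]

Reduce t₂ = s(s(f(c, m(s(s(s(0))), m(s(s(s(0))), s(c), s(0)), s(0))))):
1. s(s(f(c, m(s(s(s(0))), m(s(s(s(0))), s(c), s(0)), s(0)))))  →  s(s(f(c, 0)))   [R5 at 1.1.2]
2. s(s(f(c, 0)))  →  s(s(s(c)))   [R6 at 1.1]

yes — NF(t₁) = s(s(s(c))), NF(t₂) = s(s(s(c)))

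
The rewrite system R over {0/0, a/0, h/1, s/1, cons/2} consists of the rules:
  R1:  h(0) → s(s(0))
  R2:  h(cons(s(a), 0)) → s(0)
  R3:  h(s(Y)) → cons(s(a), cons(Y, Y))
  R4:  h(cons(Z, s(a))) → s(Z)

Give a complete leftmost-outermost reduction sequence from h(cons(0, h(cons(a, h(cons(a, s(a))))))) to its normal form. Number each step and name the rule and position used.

s(0)

1. h(cons(0, h(cons(a, h(cons(a, s(a)))))))  →  h(cons(0, h(cons(a, s(a)))))   [R4 at 1.2.1.2]
2. h(cons(0, h(cons(a, s(a)))))  →  h(cons(0, s(a)))   [R4 at 1.2]
3. h(cons(0, s(a)))  →  s(0)   [R4 at ε]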